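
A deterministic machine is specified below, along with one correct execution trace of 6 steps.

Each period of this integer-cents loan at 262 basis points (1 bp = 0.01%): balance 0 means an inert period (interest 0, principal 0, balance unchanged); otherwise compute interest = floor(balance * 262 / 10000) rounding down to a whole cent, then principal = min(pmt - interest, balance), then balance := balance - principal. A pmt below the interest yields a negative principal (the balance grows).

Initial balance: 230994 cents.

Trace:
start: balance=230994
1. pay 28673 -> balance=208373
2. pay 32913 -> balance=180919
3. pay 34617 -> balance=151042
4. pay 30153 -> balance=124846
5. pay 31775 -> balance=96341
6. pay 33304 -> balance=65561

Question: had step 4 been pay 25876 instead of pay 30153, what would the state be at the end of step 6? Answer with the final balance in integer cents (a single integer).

(re-executing from step 4 with the substitution; state before step 4: balance=151042)
4. pay 25876 -> balance=129123
5. pay 31775 -> balance=100731
6. pay 33304 -> balance=70066

70066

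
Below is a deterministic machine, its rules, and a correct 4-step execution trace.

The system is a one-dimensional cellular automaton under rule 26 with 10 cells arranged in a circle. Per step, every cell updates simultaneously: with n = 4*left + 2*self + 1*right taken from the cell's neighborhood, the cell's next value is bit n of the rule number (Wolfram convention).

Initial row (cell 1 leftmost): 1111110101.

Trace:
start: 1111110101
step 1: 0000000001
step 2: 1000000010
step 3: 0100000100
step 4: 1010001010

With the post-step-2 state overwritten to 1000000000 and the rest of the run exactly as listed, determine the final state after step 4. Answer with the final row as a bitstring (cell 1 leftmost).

0010000010

state after step 2 := 1000000000
step 3: 0100000001
step 4: 0010000010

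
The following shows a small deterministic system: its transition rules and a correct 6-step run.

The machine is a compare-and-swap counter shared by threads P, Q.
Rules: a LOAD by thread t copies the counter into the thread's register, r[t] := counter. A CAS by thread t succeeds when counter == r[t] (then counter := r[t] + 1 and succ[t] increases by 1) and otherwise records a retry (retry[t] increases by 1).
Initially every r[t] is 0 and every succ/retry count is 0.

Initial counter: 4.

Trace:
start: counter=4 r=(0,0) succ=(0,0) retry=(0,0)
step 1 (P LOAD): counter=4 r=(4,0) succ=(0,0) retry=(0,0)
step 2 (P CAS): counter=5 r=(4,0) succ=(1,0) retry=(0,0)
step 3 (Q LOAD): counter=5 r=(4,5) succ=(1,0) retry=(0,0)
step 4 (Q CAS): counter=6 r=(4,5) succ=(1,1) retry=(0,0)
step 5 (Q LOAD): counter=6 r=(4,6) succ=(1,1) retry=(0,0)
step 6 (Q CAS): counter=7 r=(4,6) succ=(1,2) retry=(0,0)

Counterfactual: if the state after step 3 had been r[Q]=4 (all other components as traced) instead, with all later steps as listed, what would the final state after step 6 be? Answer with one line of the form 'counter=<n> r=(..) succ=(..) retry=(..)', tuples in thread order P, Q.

counter=6 r=(4,5) succ=(1,1) retry=(0,1)

state after step 3 := counter=5 r=(4,4) succ=(1,0) retry=(0,0)
step 4 (Q CAS): counter=5 r=(4,4) succ=(1,0) retry=(0,1)
step 5 (Q LOAD): counter=5 r=(4,5) succ=(1,0) retry=(0,1)
step 6 (Q CAS): counter=6 r=(4,5) succ=(1,1) retry=(0,1)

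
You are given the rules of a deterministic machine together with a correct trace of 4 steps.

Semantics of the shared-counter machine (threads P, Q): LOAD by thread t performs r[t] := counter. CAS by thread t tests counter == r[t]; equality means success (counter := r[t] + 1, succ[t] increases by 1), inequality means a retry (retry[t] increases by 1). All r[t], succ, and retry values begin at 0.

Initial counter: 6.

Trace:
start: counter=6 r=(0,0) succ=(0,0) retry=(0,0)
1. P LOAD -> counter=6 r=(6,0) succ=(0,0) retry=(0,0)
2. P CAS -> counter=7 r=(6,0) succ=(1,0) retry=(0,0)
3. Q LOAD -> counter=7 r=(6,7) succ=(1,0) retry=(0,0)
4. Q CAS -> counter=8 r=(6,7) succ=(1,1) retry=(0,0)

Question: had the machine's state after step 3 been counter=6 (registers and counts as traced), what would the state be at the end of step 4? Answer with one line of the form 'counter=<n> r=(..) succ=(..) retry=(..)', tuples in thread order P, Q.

state after step 3 := counter=6 r=(6,7) succ=(1,0) retry=(0,0)
4. Q CAS -> counter=6 r=(6,7) succ=(1,0) retry=(0,1)

counter=6 r=(6,7) succ=(1,0) retry=(0,1)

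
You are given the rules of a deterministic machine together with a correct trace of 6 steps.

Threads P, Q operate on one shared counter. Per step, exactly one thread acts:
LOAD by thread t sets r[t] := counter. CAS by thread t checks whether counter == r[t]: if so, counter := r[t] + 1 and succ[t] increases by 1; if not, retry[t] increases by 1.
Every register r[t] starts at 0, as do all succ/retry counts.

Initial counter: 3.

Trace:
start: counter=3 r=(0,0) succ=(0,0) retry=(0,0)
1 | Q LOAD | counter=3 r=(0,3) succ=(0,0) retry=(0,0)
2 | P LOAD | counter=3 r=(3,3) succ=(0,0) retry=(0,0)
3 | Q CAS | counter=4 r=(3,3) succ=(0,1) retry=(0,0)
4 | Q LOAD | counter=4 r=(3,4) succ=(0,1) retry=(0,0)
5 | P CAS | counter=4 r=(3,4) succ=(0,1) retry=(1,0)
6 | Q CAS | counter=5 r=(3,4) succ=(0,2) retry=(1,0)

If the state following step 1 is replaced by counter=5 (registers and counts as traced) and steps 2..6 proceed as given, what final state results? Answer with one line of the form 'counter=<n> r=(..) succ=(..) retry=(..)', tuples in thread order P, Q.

state after step 1 := counter=5 r=(0,3) succ=(0,0) retry=(0,0)
2 | P LOAD | counter=5 r=(5,3) succ=(0,0) retry=(0,0)
3 | Q CAS | counter=5 r=(5,3) succ=(0,0) retry=(0,1)
4 | Q LOAD | counter=5 r=(5,5) succ=(0,0) retry=(0,1)
5 | P CAS | counter=6 r=(5,5) succ=(1,0) retry=(0,1)
6 | Q CAS | counter=6 r=(5,5) succ=(1,0) retry=(0,2)

counter=6 r=(5,5) succ=(1,0) retry=(0,2)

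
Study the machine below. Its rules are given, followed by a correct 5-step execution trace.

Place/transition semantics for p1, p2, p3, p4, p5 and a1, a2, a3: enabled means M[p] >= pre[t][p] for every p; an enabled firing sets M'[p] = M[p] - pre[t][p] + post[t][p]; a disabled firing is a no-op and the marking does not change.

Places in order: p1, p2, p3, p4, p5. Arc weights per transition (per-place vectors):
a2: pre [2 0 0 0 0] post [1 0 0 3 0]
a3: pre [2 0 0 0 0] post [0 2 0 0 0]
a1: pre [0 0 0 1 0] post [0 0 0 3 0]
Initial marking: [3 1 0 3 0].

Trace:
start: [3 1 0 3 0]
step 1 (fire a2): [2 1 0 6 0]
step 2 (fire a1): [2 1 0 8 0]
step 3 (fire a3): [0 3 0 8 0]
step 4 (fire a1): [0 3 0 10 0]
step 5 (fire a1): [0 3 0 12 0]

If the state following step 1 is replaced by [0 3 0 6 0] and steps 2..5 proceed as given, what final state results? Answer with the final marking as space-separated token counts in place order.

state after step 1 := [0 3 0 6 0]
step 2 (fire a1): [0 3 0 8 0]
step 3 (fire a3): [0 3 0 8 0]
step 4 (fire a1): [0 3 0 10 0]
step 5 (fire a1): [0 3 0 12 0]

0 3 0 12 0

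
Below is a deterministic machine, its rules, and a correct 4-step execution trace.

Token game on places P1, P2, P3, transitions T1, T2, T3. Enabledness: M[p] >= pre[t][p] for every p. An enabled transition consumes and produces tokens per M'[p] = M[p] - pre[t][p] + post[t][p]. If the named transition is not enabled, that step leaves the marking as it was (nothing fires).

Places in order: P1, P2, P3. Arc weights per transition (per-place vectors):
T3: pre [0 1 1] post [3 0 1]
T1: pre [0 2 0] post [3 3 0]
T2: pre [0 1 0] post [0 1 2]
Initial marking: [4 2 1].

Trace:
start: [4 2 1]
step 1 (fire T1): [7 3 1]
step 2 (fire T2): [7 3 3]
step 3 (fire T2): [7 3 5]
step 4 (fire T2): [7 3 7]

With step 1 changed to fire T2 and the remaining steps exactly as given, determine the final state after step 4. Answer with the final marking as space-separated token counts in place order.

(re-executing from step 1 with the substitution; state before step 1: [4 2 1])
step 1 (fire T2): [4 2 3]
step 2 (fire T2): [4 2 5]
step 3 (fire T2): [4 2 7]
step 4 (fire T2): [4 2 9]

4 2 9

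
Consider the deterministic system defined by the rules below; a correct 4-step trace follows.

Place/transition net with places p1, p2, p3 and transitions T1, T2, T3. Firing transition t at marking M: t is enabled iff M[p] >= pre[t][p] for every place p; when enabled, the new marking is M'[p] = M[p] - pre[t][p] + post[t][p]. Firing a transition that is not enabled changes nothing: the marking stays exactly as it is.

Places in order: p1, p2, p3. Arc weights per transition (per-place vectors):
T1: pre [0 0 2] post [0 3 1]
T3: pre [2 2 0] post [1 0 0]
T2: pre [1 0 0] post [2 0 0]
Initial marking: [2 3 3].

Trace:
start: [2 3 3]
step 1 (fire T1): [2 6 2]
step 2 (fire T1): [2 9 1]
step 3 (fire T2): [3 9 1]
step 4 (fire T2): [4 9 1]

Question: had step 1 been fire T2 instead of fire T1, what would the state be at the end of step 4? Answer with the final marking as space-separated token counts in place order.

(re-executing from step 1 with the substitution; state before step 1: [2 3 3])
step 1 (fire T2): [3 3 3]
step 2 (fire T1): [3 6 2]
step 3 (fire T2): [4 6 2]
step 4 (fire T2): [5 6 2]

5 6 2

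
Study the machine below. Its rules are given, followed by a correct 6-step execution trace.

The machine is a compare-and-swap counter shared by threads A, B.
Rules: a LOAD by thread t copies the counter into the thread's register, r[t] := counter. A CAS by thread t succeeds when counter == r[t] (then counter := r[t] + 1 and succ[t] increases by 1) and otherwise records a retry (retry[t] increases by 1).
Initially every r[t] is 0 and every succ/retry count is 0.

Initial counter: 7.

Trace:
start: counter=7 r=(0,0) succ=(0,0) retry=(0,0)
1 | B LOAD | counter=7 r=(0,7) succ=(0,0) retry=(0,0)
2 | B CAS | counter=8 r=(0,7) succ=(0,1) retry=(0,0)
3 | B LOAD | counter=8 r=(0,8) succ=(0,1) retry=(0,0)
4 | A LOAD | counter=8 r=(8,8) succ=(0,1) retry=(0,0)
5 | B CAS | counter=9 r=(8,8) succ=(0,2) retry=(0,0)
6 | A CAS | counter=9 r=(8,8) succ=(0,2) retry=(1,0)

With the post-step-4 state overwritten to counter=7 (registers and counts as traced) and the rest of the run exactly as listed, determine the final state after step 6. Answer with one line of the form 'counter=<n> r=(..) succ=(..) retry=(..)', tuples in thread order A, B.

state after step 4 := counter=7 r=(8,8) succ=(0,1) retry=(0,0)
5 | B CAS | counter=7 r=(8,8) succ=(0,1) retry=(0,1)
6 | A CAS | counter=7 r=(8,8) succ=(0,1) retry=(1,1)

counter=7 r=(8,8) succ=(0,1) retry=(1,1)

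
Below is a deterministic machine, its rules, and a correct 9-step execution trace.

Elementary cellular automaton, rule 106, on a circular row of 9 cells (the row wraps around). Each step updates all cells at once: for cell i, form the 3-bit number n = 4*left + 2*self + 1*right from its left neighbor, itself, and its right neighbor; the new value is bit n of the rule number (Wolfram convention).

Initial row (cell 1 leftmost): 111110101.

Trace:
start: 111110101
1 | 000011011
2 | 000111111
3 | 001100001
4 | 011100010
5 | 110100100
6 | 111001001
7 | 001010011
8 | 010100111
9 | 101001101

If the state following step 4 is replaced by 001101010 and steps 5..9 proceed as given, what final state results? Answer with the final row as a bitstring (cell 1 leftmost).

110110111

state after step 4 := 001101010
5 | 011110100
6 | 110011000
7 | 110111001
8 | 011101011
9 | 110110111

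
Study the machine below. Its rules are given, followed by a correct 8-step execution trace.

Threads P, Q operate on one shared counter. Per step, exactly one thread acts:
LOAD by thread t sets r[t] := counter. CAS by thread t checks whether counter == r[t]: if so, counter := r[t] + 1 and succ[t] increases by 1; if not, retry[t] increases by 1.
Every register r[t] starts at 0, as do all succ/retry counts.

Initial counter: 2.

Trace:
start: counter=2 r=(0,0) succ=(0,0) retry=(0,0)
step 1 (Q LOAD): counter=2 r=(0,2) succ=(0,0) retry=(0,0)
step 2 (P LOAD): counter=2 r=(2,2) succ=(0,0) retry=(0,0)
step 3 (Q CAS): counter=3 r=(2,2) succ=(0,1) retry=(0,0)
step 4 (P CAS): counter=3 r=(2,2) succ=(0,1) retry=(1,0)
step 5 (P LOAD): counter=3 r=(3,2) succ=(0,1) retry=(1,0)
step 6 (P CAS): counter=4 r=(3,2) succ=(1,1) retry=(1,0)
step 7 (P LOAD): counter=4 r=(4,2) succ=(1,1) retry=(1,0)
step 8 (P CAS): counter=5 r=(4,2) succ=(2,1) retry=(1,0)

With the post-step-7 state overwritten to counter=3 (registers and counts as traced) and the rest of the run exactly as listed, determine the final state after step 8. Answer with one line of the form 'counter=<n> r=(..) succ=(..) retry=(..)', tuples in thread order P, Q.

state after step 7 := counter=3 r=(4,2) succ=(1,1) retry=(1,0)
step 8 (P CAS): counter=3 r=(4,2) succ=(1,1) retry=(2,0)

counter=3 r=(4,2) succ=(1,1) retry=(2,0)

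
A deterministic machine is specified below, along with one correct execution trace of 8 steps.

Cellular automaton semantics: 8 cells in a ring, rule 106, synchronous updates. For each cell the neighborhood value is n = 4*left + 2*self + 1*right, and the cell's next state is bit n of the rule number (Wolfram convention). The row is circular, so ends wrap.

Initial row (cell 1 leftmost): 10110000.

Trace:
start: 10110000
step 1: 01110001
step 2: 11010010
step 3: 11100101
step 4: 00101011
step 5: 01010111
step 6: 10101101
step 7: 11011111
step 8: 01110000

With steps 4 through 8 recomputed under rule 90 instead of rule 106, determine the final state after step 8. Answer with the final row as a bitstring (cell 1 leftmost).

(re-executing steps 4..8 under rule 90; state before step 4: 11100101)
step 4: 00111001
step 5: 11101110
step 6: 10101010
step 7: 00000000
step 8: 00000000

00000000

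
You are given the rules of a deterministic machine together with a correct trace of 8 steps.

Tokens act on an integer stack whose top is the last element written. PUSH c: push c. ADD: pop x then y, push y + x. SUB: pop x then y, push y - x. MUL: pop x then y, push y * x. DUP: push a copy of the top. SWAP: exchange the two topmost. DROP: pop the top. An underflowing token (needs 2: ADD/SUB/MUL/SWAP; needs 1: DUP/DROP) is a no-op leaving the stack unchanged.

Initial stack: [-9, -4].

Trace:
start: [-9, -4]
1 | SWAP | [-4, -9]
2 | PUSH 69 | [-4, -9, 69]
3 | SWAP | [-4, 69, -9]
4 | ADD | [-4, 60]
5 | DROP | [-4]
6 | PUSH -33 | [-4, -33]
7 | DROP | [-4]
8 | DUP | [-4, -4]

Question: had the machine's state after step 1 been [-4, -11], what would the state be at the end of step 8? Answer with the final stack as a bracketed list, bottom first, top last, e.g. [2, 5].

[-4, -4]

state after step 1 := [-4, -11]
2 | PUSH 69 | [-4, -11, 69]
3 | SWAP | [-4, 69, -11]
4 | ADD | [-4, 58]
5 | DROP | [-4]
6 | PUSH -33 | [-4, -33]
7 | DROP | [-4]
8 | DUP | [-4, -4]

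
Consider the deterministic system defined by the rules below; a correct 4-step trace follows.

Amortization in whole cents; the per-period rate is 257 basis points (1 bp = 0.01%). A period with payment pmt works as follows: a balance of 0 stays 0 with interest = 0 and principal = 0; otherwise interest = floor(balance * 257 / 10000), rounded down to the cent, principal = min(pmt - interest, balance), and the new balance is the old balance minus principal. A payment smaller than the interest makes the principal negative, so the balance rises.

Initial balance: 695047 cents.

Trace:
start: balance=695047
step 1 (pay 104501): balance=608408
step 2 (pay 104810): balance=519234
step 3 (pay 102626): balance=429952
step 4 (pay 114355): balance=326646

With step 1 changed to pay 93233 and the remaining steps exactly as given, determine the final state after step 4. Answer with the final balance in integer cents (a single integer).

(re-executing from step 1 with the substitution; state before step 1: balance=695047)
step 1 (pay 93233): balance=619676
step 2 (pay 104810): balance=530791
step 3 (pay 102626): balance=441806
step 4 (pay 114355): balance=338805

338805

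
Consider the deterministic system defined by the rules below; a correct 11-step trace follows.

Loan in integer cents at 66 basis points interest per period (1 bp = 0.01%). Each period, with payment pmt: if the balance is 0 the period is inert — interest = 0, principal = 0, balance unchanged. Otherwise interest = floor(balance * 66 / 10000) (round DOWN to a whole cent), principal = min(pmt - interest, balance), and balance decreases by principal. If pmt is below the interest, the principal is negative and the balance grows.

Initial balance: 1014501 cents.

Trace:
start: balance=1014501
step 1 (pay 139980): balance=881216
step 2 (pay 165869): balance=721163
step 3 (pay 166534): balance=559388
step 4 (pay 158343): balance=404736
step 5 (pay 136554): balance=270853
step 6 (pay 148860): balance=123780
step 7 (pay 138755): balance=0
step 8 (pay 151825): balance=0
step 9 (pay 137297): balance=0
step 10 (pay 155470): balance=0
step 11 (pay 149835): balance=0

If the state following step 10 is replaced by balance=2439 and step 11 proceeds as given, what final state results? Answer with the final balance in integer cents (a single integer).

state after step 10 := balance=2439
step 11 (pay 149835): balance=0

0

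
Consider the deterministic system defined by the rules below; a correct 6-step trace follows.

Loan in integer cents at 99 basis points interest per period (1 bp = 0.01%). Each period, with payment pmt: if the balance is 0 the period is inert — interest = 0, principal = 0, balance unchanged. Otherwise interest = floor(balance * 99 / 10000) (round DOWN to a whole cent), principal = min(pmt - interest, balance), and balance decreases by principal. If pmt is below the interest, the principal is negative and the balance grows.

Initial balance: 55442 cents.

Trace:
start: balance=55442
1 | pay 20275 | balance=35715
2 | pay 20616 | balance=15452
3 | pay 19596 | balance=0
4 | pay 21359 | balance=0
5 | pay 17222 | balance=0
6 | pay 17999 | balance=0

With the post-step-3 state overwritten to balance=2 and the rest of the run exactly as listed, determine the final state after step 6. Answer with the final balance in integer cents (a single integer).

0

state after step 3 := balance=2
4 | pay 21359 | balance=0
5 | pay 17222 | balance=0
6 | pay 17999 | balance=0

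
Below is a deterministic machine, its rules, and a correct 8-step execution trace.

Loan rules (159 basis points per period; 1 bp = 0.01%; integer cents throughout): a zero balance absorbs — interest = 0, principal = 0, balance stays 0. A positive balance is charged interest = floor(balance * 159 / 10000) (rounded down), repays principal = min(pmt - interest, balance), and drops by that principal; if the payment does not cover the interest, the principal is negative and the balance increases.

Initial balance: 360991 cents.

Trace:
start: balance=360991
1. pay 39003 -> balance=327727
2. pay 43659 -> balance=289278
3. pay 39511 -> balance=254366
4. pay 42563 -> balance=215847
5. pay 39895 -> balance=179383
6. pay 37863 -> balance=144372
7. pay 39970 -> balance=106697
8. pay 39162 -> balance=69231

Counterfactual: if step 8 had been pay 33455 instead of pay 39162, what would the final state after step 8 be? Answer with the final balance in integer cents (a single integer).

(re-executing from step 8 with the substitution; state before step 8: balance=106697)
8. pay 33455 -> balance=74938

74938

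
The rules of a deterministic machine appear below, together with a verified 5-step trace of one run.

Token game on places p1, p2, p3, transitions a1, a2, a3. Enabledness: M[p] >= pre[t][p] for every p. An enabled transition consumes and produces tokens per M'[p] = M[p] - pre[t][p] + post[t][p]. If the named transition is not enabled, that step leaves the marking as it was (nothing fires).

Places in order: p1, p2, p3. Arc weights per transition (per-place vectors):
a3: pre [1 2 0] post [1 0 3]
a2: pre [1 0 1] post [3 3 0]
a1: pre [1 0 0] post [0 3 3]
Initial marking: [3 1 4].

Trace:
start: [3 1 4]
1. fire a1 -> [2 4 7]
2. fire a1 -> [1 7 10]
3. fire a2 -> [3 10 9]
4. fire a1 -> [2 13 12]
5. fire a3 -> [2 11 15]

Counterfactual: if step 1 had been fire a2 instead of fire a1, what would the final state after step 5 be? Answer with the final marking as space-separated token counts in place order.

5 11 11

(re-executing from step 1 with the substitution; state before step 1: [3 1 4])
1. fire a2 -> [5 4 3]
2. fire a1 -> [4 7 6]
3. fire a2 -> [6 10 5]
4. fire a1 -> [5 13 8]
5. fire a3 -> [5 11 11]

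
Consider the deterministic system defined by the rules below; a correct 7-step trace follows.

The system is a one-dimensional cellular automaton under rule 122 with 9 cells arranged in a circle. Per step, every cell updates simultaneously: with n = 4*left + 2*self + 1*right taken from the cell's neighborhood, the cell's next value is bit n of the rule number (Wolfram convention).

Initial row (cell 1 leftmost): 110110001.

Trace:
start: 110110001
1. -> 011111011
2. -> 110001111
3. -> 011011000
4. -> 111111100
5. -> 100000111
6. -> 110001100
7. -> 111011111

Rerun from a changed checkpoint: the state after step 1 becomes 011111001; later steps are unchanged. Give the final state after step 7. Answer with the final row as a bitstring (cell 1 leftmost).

000111100

state after step 1 := 011111001
2. -> 110001110
3. -> 111011011
4. -> 001111110
5. -> 011000011
6. -> 111100111
7. -> 000111100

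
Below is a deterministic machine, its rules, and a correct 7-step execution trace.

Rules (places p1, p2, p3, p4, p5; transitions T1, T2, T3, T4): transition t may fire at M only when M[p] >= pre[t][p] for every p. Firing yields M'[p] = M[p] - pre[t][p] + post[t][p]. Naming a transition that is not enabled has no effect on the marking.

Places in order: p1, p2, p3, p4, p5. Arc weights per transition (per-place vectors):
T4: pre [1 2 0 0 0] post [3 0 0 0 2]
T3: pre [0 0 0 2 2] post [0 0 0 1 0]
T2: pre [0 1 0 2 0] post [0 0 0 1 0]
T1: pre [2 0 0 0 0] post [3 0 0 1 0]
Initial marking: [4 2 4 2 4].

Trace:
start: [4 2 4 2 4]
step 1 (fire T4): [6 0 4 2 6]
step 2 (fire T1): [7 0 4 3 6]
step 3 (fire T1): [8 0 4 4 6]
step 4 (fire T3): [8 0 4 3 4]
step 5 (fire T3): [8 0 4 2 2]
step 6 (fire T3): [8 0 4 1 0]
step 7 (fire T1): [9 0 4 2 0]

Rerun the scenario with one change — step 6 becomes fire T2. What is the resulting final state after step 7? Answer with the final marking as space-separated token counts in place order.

(re-executing from step 6 with the substitution; state before step 6: [8 0 4 2 2])
step 6 (fire T2): [8 0 4 2 2]
step 7 (fire T1): [9 0 4 3 2]

9 0 4 3 2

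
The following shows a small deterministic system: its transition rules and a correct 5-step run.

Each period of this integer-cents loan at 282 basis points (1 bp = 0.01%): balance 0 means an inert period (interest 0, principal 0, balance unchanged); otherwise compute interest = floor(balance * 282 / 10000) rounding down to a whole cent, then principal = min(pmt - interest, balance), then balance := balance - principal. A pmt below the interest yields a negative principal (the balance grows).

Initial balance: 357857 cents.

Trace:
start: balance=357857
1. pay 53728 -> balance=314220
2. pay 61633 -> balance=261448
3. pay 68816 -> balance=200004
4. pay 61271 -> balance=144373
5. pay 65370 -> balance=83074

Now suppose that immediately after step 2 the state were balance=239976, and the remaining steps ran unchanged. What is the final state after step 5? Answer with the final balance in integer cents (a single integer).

59734

state after step 2 := balance=239976
3. pay 68816 -> balance=177927
4. pay 61271 -> balance=121673
5. pay 65370 -> balance=59734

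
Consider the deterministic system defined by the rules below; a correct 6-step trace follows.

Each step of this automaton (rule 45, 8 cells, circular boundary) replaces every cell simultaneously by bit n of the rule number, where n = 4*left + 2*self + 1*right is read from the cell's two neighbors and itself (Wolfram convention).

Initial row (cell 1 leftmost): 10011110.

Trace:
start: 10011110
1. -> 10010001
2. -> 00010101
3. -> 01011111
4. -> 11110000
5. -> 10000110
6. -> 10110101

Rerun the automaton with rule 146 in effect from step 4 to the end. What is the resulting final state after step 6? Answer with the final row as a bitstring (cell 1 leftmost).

10100000

(re-executing steps 4..6 under rule 146; state before step 4: 01011111)
4. -> 00001110
5. -> 00010101
6. -> 10100000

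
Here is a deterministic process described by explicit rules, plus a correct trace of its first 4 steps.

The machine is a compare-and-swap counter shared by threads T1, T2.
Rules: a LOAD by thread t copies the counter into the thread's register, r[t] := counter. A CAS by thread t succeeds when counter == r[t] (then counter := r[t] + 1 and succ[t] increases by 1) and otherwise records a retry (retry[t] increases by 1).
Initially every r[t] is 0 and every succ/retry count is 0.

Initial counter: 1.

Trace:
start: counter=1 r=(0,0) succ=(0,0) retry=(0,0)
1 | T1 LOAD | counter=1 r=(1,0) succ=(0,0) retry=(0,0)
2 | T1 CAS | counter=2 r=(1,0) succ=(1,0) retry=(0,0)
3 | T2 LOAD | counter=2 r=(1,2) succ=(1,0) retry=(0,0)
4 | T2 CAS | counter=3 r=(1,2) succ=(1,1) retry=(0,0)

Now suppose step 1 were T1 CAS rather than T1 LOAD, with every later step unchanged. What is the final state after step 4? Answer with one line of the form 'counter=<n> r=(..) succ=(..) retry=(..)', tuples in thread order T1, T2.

counter=2 r=(0,1) succ=(0,1) retry=(2,0)

(re-executing from step 1 with the substitution; state before step 1: counter=1 r=(0,0) succ=(0,0) retry=(0,0))
1 | T1 CAS | counter=1 r=(0,0) succ=(0,0) retry=(1,0)
2 | T1 CAS | counter=1 r=(0,0) succ=(0,0) retry=(2,0)
3 | T2 LOAD | counter=1 r=(0,1) succ=(0,0) retry=(2,0)
4 | T2 CAS | counter=2 r=(0,1) succ=(0,1) retry=(2,0)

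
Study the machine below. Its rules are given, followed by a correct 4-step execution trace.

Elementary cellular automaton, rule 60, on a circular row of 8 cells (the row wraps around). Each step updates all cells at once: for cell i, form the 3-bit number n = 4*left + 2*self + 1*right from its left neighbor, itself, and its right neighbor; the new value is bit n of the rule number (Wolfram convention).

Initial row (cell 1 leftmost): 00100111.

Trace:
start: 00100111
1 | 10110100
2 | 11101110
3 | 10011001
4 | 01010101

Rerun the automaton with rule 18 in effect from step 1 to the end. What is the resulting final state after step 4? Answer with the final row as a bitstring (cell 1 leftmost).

01010101

(re-executing steps 1..4 under rule 18; state before step 1: 00100111)
1 | 11011000
2 | 00000101
3 | 10001000
4 | 01010101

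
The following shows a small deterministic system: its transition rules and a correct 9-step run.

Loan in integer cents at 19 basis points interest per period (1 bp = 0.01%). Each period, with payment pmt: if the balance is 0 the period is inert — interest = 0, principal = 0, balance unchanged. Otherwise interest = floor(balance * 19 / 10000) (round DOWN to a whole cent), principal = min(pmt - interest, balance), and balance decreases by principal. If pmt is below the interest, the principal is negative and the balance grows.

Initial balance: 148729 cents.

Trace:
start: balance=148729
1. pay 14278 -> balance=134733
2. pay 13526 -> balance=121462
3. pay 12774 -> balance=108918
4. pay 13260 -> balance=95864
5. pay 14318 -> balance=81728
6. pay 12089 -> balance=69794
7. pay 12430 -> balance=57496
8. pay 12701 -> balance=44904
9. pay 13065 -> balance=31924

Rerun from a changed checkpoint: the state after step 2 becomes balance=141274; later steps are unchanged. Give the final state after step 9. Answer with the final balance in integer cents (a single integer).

state after step 2 := balance=141274
3. pay 12774 -> balance=128768
4. pay 13260 -> balance=115752
5. pay 14318 -> balance=101653
6. pay 12089 -> balance=89757
7. pay 12430 -> balance=77497
8. pay 12701 -> balance=64943
9. pay 13065 -> balance=52001

52001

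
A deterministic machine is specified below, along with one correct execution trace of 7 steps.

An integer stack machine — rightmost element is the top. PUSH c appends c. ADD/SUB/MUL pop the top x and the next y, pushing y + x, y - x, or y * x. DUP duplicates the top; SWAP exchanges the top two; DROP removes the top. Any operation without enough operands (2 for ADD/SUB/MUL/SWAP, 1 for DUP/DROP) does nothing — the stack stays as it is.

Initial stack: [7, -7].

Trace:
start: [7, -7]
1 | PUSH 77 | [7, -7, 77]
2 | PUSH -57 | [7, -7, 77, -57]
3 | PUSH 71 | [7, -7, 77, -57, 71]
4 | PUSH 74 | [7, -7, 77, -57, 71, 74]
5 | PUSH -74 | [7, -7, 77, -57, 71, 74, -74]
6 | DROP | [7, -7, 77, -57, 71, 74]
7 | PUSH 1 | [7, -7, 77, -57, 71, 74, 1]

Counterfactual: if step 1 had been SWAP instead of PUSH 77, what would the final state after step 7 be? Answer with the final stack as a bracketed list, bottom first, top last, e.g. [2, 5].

[-7, 7, -57, 71, 74, 1]

(re-executing from step 1 with the substitution; state before step 1: [7, -7])
1 | SWAP | [-7, 7]
2 | PUSH -57 | [-7, 7, -57]
3 | PUSH 71 | [-7, 7, -57, 71]
4 | PUSH 74 | [-7, 7, -57, 71, 74]
5 | PUSH -74 | [-7, 7, -57, 71, 74, -74]
6 | DROP | [-7, 7, -57, 71, 74]
7 | PUSH 1 | [-7, 7, -57, 71, 74, 1]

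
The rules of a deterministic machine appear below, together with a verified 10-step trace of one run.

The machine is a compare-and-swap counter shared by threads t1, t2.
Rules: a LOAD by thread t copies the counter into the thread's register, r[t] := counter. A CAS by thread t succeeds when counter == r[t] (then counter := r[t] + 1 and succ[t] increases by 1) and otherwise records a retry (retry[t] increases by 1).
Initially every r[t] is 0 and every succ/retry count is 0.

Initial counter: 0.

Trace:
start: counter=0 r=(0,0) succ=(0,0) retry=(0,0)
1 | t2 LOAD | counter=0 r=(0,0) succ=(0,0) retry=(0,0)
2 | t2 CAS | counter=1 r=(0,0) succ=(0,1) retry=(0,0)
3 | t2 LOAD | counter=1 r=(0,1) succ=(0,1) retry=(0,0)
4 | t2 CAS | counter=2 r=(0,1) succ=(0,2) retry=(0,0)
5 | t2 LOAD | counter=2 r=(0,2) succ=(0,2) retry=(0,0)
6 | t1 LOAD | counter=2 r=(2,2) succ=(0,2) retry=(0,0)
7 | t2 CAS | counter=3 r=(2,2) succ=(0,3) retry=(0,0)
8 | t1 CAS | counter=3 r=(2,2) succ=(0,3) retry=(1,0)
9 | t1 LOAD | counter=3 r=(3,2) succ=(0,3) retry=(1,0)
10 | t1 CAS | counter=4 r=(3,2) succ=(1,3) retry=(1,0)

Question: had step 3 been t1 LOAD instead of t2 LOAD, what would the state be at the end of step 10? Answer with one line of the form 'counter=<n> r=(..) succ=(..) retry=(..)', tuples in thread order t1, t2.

(re-executing from step 3 with the substitution; state before step 3: counter=1 r=(0,0) succ=(0,1) retry=(0,0))
3 | t1 LOAD | counter=1 r=(1,0) succ=(0,1) retry=(0,0)
4 | t2 CAS | counter=1 r=(1,0) succ=(0,1) retry=(0,1)
5 | t2 LOAD | counter=1 r=(1,1) succ=(0,1) retry=(0,1)
6 | t1 LOAD | counter=1 r=(1,1) succ=(0,1) retry=(0,1)
7 | t2 CAS | counter=2 r=(1,1) succ=(0,2) retry=(0,1)
8 | t1 CAS | counter=2 r=(1,1) succ=(0,2) retry=(1,1)
9 | t1 LOAD | counter=2 r=(2,1) succ=(0,2) retry=(1,1)
10 | t1 CAS | counter=3 r=(2,1) succ=(1,2) retry=(1,1)

counter=3 r=(2,1) succ=(1,2) retry=(1,1)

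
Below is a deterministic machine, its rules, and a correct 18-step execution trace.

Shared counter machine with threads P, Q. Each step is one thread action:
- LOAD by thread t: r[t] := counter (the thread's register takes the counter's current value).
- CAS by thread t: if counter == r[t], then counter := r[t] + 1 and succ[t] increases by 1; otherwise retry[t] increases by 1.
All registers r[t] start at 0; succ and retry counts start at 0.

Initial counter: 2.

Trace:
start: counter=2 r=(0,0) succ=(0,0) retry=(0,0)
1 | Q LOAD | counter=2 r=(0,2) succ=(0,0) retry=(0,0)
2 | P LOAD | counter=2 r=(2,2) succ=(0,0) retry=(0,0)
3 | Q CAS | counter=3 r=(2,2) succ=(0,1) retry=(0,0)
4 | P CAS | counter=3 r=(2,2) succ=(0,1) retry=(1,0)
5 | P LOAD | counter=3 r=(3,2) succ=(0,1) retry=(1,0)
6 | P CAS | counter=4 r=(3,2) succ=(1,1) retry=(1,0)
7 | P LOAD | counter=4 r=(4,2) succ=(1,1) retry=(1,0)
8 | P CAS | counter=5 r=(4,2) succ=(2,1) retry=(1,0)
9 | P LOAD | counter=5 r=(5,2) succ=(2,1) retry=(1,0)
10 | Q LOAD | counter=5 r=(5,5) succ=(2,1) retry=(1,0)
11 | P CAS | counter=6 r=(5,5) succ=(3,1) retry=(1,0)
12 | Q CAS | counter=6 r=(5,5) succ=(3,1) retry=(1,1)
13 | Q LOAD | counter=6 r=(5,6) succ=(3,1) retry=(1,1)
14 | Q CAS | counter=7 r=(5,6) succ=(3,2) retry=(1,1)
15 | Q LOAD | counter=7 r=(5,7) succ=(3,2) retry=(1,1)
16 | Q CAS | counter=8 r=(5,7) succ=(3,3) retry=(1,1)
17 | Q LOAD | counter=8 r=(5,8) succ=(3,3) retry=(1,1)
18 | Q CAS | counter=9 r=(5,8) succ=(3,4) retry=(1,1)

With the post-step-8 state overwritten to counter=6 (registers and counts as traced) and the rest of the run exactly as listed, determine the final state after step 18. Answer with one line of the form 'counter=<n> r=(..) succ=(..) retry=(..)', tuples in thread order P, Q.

counter=10 r=(6,9) succ=(3,4) retry=(1,1)

state after step 8 := counter=6 r=(4,2) succ=(2,1) retry=(1,0)
9 | P LOAD | counter=6 r=(6,2) succ=(2,1) retry=(1,0)
10 | Q LOAD | counter=6 r=(6,6) succ=(2,1) retry=(1,0)
11 | P CAS | counter=7 r=(6,6) succ=(3,1) retry=(1,0)
12 | Q CAS | counter=7 r=(6,6) succ=(3,1) retry=(1,1)
13 | Q LOAD | counter=7 r=(6,7) succ=(3,1) retry=(1,1)
14 | Q CAS | counter=8 r=(6,7) succ=(3,2) retry=(1,1)
15 | Q LOAD | counter=8 r=(6,8) succ=(3,2) retry=(1,1)
16 | Q CAS | counter=9 r=(6,8) succ=(3,3) retry=(1,1)
17 | Q LOAD | counter=9 r=(6,9) succ=(3,3) retry=(1,1)
18 | Q CAS | counter=10 r=(6,9) succ=(3,4) retry=(1,1)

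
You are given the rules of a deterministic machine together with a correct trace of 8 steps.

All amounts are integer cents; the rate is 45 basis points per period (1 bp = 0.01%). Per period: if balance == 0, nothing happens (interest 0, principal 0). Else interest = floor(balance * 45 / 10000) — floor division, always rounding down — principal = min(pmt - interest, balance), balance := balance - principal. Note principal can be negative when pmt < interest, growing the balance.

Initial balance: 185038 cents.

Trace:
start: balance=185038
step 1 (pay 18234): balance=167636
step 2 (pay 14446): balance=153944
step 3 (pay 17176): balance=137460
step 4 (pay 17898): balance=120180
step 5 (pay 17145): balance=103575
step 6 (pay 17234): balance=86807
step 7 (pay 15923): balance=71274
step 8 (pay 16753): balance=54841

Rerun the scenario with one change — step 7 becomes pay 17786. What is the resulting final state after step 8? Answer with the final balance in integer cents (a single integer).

(re-executing from step 7 with the substitution; state before step 7: balance=86807)
step 7 (pay 17786): balance=69411
step 8 (pay 16753): balance=52970

52970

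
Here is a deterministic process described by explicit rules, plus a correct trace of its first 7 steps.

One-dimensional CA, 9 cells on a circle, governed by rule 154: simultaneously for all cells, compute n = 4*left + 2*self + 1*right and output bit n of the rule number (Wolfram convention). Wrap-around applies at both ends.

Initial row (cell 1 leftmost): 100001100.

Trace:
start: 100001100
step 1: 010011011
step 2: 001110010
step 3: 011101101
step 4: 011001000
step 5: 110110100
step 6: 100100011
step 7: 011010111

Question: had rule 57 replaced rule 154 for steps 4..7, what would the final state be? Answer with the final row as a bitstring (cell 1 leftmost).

(re-executing steps 4..7 under rule 57; state before step 4: 011101101)
step 4: 110011010
step 5: 101010101
step 6: 010101011
step 7: 101010110

101010110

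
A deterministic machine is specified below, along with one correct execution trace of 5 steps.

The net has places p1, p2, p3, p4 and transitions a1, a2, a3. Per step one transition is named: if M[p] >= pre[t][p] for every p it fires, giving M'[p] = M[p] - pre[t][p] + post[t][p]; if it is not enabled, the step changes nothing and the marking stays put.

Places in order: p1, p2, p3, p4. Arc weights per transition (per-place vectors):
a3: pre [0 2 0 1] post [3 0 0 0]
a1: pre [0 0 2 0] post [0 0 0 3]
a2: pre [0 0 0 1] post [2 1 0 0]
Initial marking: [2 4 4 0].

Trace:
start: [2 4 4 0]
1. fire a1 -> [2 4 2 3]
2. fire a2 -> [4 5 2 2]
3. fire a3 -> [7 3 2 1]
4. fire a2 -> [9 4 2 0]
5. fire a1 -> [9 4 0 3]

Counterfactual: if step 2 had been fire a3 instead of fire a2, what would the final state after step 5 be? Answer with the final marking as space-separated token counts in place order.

10 1 0 3

(re-executing from step 2 with the substitution; state before step 2: [2 4 2 3])
2. fire a3 -> [5 2 2 2]
3. fire a3 -> [8 0 2 1]
4. fire a2 -> [10 1 2 0]
5. fire a1 -> [10 1 0 3]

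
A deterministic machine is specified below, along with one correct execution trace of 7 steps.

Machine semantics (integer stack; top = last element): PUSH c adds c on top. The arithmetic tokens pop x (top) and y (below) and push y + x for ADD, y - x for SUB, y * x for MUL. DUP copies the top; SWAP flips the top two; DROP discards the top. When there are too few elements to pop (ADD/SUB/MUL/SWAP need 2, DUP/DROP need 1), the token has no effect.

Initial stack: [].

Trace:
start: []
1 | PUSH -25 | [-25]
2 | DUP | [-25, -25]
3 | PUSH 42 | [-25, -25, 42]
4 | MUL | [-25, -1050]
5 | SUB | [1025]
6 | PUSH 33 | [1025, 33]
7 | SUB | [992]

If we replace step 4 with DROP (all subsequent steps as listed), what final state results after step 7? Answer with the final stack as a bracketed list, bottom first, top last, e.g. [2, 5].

[-33]

(re-executing from step 4 with the substitution; state before step 4: [-25, -25, 42])
4 | DROP | [-25, -25]
5 | SUB | [0]
6 | PUSH 33 | [0, 33]
7 | SUB | [-33]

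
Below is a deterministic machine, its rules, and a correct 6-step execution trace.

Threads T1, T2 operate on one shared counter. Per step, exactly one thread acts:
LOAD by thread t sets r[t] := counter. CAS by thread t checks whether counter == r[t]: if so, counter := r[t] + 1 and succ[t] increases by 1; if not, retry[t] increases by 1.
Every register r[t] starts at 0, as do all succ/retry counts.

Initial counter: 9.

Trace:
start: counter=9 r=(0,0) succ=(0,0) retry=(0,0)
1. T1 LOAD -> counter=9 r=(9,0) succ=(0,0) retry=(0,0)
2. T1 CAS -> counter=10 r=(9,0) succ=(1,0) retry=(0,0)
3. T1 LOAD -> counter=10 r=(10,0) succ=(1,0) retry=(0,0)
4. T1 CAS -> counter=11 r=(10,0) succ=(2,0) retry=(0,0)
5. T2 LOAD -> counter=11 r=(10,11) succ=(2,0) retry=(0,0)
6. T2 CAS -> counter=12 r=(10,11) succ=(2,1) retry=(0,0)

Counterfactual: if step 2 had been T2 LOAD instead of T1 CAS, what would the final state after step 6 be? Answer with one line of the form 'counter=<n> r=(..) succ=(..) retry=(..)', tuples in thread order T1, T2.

(re-executing from step 2 with the substitution; state before step 2: counter=9 r=(9,0) succ=(0,0) retry=(0,0))
2. T2 LOAD -> counter=9 r=(9,9) succ=(0,0) retry=(0,0)
3. T1 LOAD -> counter=9 r=(9,9) succ=(0,0) retry=(0,0)
4. T1 CAS -> counter=10 r=(9,9) succ=(1,0) retry=(0,0)
5. T2 LOAD -> counter=10 r=(9,10) succ=(1,0) retry=(0,0)
6. T2 CAS -> counter=11 r=(9,10) succ=(1,1) retry=(0,0)

counter=11 r=(9,10) succ=(1,1) retry=(0,0)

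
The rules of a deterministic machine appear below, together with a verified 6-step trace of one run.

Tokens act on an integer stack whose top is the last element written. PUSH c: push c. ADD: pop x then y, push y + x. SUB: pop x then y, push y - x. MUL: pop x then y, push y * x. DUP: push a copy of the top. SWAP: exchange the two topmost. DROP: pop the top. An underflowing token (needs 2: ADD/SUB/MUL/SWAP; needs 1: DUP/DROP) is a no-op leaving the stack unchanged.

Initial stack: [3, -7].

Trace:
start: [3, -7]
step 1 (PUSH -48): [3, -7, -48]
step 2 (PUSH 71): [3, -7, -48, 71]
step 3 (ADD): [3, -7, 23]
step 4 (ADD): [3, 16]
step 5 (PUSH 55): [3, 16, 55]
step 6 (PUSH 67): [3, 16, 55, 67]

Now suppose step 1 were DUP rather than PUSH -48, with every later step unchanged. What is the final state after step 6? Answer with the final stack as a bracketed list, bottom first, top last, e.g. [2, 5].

(re-executing from step 1 with the substitution; state before step 1: [3, -7])
step 1 (DUP): [3, -7, -7]
step 2 (PUSH 71): [3, -7, -7, 71]
step 3 (ADD): [3, -7, 64]
step 4 (ADD): [3, 57]
step 5 (PUSH 55): [3, 57, 55]
step 6 (PUSH 67): [3, 57, 55, 67]

[3, 57, 55, 67]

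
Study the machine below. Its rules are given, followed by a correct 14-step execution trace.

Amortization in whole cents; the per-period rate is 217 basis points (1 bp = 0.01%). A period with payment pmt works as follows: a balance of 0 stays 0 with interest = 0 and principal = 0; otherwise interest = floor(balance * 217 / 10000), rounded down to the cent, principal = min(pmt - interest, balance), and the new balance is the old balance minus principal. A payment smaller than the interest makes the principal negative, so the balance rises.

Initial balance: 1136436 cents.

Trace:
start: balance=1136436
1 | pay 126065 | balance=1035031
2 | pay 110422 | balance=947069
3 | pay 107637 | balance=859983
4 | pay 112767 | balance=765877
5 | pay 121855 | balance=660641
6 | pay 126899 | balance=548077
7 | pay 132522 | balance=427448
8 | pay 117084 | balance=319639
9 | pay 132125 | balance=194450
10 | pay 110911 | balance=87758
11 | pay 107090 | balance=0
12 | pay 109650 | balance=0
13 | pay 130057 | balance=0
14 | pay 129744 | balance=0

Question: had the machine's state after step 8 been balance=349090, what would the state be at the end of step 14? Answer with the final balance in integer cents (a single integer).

0

state after step 8 := balance=349090
9 | pay 132125 | balance=224540
10 | pay 110911 | balance=118501
11 | pay 107090 | balance=13982
12 | pay 109650 | balance=0
13 | pay 130057 | balance=0
14 | pay 129744 | balance=0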